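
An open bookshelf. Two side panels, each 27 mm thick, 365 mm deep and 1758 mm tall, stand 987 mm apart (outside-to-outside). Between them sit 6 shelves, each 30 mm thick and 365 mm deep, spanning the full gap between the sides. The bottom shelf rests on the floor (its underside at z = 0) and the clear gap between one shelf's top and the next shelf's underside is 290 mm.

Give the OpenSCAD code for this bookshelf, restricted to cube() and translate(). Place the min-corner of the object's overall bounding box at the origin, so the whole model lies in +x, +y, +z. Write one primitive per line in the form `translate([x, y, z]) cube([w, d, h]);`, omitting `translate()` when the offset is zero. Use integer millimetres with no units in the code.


cube([27, 365, 1758]);
translate([960, 0, 0]) cube([27, 365, 1758]);
translate([27, 0, 0]) cube([933, 365, 30]);
translate([27, 0, 320]) cube([933, 365, 30]);
translate([27, 0, 640]) cube([933, 365, 30]);
translate([27, 0, 960]) cube([933, 365, 30]);
translate([27, 0, 1280]) cube([933, 365, 30]);
translate([27, 0, 1600]) cube([933, 365, 30]);


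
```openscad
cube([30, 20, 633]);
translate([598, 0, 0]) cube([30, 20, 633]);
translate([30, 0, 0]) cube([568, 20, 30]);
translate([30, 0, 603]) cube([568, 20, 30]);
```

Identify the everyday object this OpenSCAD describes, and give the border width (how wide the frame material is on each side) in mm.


A picture frame. The border width is 30 mm.

Four thin pieces enclosing a rectangular opening — a picture frame. The two full-height stiles are 633 mm tall; the top rail sits at z = 603 and is 30 mm tall, so the border above the opening is 633 − 603 = 30 mm, matching the stile x-width.


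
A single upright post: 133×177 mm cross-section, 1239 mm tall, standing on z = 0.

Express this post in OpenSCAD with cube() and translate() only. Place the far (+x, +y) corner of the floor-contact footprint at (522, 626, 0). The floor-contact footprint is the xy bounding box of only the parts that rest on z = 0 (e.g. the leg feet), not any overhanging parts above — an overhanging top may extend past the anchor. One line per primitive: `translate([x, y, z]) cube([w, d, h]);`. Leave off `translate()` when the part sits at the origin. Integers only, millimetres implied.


translate([389, 449, 0]) cube([133, 177, 1239]);


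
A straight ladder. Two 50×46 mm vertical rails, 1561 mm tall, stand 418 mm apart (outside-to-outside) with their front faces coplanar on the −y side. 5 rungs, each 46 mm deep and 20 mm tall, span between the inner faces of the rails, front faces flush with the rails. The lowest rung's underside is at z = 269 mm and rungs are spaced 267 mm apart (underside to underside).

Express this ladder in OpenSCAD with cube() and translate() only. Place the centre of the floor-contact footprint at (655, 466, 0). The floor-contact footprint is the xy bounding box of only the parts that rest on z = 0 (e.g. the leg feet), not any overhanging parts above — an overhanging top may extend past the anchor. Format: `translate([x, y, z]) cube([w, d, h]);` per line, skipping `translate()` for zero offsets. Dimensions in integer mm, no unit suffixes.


translate([446, 443, 0]) cube([50, 46, 1561]);
translate([814, 443, 0]) cube([50, 46, 1561]);
translate([496, 443, 269]) cube([318, 46, 20]);
translate([496, 443, 536]) cube([318, 46, 20]);
translate([496, 443, 803]) cube([318, 46, 20]);
translate([496, 443, 1070]) cube([318, 46, 20]);
translate([496, 443, 1337]) cube([318, 46, 20]);


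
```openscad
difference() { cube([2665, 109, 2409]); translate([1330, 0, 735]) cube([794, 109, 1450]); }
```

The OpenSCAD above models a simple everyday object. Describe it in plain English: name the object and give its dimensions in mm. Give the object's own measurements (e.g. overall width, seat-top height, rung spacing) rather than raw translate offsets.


A wall 2665 mm long (x), 109 mm thick (y), 2409 mm tall, with a rectangular window opening cut through it. The opening is 794 mm wide and 1450 mm tall; its sill is at z = 735 mm and its near (−x) edge is 1330 mm from the wall's −x end. The opening passes through the full wall thickness.


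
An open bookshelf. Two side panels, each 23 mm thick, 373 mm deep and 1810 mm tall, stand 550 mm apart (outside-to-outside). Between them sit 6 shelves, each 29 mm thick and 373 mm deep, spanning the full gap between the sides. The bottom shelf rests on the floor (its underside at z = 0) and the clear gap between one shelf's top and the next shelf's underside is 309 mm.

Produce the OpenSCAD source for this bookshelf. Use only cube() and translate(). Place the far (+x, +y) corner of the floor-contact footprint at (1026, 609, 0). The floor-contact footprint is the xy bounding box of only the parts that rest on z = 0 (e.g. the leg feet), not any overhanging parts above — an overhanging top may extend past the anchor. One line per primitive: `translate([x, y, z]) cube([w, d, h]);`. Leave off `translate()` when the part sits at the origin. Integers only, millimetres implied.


translate([476, 236, 0]) cube([23, 373, 1810]);
translate([1003, 236, 0]) cube([23, 373, 1810]);
translate([499, 236, 0]) cube([504, 373, 29]);
translate([499, 236, 338]) cube([504, 373, 29]);
translate([499, 236, 676]) cube([504, 373, 29]);
translate([499, 236, 1014]) cube([504, 373, 29]);
translate([499, 236, 1352]) cube([504, 373, 29]);
translate([499, 236, 1690]) cube([504, 373, 29]);


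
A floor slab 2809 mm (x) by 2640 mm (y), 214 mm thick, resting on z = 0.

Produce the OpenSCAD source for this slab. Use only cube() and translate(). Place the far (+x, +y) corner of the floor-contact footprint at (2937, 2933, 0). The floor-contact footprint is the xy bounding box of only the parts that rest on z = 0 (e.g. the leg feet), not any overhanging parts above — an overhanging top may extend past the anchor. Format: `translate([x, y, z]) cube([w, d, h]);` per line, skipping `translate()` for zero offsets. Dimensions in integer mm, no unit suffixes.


translate([128, 293, 0]) cube([2809, 2640, 214]);


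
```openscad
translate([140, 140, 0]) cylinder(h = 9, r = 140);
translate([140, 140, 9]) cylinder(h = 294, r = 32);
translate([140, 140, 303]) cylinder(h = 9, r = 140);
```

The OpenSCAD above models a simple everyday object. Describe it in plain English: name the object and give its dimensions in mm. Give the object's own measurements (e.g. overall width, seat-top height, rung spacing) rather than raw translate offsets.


A spool: two coaxial disc flanges of radius 140 mm and thickness 9 mm, joined by a core cylinder of radius 32 mm and height 294 mm. The lower flange rests on z = 0 and the three cylinders share a vertical axis.


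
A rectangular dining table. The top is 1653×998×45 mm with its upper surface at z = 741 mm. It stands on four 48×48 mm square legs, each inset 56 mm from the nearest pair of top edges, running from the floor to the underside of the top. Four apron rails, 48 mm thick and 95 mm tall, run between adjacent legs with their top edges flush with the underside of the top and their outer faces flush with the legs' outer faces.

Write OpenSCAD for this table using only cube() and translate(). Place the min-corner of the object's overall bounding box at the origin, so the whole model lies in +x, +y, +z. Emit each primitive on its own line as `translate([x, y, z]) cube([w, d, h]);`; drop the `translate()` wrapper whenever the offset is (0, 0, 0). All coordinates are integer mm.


translate([0, 0, 696]) cube([1653, 998, 45]);
translate([56, 56, 0]) cube([48, 48, 696]);
translate([1549, 56, 0]) cube([48, 48, 696]);
translate([56, 894, 0]) cube([48, 48, 696]);
translate([1549, 894, 0]) cube([48, 48, 696]);
translate([104, 56, 601]) cube([1445, 48, 95]);
translate([104, 894, 601]) cube([1445, 48, 95]);
translate([56, 104, 601]) cube([48, 790, 95]);
translate([1549, 104, 601]) cube([48, 790, 95]);


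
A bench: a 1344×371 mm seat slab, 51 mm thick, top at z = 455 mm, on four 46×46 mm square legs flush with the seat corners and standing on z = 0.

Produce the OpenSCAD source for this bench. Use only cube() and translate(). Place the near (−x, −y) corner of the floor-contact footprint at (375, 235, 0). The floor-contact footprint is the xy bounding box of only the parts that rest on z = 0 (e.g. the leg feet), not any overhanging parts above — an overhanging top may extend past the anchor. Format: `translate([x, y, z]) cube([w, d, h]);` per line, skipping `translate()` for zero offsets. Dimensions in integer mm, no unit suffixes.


translate([375, 235, 404]) cube([1344, 371, 51]);
translate([375, 235, 0]) cube([46, 46, 404]);
translate([375, 560, 0]) cube([46, 46, 404]);
translate([1673, 235, 0]) cube([46, 46, 404]);
translate([1673, 560, 0]) cube([46, 46, 404]);


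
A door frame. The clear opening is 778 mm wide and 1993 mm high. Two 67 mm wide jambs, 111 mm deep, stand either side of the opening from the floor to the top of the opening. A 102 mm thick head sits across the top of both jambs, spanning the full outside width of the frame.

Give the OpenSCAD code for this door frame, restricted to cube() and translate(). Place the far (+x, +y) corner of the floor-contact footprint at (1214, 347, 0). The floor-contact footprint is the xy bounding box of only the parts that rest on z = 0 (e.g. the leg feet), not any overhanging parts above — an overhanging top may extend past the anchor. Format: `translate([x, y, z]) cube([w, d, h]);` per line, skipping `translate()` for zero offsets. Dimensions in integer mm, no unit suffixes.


translate([302, 236, 0]) cube([67, 111, 1993]);
translate([1147, 236, 0]) cube([67, 111, 1993]);
translate([302, 236, 1993]) cube([912, 111, 102]);


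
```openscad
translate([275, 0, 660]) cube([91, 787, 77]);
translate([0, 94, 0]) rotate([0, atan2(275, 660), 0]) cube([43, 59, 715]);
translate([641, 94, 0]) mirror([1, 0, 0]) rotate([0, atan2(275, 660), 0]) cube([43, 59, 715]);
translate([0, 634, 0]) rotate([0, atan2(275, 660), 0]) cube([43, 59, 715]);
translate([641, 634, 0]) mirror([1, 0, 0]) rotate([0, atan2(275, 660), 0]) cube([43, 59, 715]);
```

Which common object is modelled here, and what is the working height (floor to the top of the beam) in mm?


A sawhorse. The overall height is 737 mm.

A beam across two mirrored pairs of raked legs — a sawhorse. The beam's underside is at z = 660 (matching the legs' vertical rise in atan2(275, 660)) and the beam is 77 mm tall, so its top is at 660 + 77 = 737 mm. The raked legs top out at the beam's underside, so that is the highest point.


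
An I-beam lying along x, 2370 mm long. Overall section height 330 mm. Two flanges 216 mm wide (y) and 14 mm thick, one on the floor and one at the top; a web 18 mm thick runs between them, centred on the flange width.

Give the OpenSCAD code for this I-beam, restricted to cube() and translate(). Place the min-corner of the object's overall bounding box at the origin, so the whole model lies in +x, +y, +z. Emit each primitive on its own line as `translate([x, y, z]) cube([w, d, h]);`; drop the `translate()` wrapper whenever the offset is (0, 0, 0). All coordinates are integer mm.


cube([2370, 216, 14]);
translate([0, 99, 14]) cube([2370, 18, 302]);
translate([0, 0, 316]) cube([2370, 216, 14]);


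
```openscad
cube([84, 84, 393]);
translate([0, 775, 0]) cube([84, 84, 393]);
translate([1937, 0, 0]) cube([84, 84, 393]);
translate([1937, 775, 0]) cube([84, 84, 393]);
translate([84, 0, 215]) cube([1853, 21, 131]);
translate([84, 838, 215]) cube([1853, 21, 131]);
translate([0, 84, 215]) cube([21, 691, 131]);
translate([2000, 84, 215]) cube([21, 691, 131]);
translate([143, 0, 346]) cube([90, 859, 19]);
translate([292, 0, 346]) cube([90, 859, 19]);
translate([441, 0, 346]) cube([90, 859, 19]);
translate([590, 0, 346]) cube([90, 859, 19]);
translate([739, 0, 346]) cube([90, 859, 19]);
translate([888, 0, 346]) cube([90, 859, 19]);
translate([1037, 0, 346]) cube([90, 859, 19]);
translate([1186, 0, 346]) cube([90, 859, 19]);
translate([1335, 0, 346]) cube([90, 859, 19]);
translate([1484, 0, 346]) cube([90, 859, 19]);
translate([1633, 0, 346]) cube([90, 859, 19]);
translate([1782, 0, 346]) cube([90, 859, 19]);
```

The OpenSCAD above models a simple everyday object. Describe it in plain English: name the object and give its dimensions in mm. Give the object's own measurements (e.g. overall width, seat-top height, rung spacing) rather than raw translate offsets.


A bed frame 2021 mm long (x) by 859 mm wide (y). Four 84×84 mm corner posts, 393 mm tall, at the corners of the footprint. Four rails of 21 mm thickness and 131 mm height run between adjacent posts with their undersides at z = 215 mm, their outer faces flush with the outside of the frame (the two x-running rails run between the posts' inner faces; the two y-running rails run between the posts' inner faces). 12 slats, each 90 mm wide (x) and 19 mm thick, lie across the top of the two x-running rails, running the full 859 mm width of the frame in y; along x they sit between the end posts with a 59 mm gap after the −x posts and between neighbouring slats, leaving 65 mm before the +x posts.


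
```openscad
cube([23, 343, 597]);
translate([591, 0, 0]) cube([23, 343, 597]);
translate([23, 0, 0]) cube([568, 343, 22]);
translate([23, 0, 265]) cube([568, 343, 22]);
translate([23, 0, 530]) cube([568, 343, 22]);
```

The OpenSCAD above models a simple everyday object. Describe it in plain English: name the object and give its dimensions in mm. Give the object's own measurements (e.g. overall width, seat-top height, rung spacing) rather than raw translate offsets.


An open bookshelf. Two side panels, each 23 mm thick, 343 mm deep and 597 mm tall, stand 614 mm apart (outside-to-outside). Between them sit 3 shelves, each 22 mm thick and 343 mm deep, spanning the full gap between the sides. The bottom shelf rests on the floor (its underside at z = 0) and the clear gap between one shelf's top and the next shelf's underside is 243 mm.


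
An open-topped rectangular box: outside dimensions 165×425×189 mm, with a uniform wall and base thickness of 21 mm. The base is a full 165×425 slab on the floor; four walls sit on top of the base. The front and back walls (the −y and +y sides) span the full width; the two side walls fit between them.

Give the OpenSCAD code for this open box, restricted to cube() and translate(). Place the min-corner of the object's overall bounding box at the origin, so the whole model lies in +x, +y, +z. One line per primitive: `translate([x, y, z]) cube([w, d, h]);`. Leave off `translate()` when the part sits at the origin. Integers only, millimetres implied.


cube([165, 425, 21]);
translate([0, 0, 21]) cube([165, 21, 168]);
translate([0, 404, 21]) cube([165, 21, 168]);
translate([0, 21, 21]) cube([21, 383, 168]);
translate([144, 21, 21]) cube([21, 383, 168]);


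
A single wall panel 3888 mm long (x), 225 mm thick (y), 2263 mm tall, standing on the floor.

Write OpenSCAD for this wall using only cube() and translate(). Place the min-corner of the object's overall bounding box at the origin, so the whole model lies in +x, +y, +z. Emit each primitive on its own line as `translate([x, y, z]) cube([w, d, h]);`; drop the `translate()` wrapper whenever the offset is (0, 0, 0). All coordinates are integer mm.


cube([3888, 225, 2263]);


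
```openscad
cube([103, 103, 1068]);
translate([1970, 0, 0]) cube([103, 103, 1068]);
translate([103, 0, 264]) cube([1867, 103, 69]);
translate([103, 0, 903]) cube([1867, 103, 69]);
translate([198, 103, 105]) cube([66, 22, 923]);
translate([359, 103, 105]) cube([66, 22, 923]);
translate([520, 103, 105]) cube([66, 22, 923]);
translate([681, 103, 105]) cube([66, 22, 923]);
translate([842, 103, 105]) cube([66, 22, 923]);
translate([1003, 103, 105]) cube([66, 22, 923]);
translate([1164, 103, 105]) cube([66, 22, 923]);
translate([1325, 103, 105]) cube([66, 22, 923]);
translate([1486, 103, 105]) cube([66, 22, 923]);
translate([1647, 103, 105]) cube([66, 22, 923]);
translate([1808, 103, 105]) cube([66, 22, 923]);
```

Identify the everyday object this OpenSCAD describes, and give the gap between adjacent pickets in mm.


A fence section. The picket gap is 95 mm.

Two posts, two rails, 11 pickets — a fence section. Span 1867 mm holds 11 pickets of 66 mm with 12 equal gaps: ⌊(1867 − 11·66) / 12⌋ = 95 mm.


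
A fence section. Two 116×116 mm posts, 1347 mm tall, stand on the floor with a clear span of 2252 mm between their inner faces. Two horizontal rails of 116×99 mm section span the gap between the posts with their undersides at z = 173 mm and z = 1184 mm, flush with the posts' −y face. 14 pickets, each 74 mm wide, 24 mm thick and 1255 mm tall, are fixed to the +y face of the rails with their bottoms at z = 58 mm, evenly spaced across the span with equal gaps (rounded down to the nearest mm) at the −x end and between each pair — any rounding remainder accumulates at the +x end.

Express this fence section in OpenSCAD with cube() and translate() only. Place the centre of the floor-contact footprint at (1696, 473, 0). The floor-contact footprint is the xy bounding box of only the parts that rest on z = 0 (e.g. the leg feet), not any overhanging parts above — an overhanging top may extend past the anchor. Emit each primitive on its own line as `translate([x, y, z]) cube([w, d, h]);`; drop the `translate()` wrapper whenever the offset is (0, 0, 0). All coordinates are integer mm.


translate([454, 415, 0]) cube([116, 116, 1347]);
translate([2822, 415, 0]) cube([116, 116, 1347]);
translate([570, 415, 173]) cube([2252, 116, 99]);
translate([570, 415, 1184]) cube([2252, 116, 99]);
translate([651, 531, 58]) cube([74, 24, 1255]);
translate([806, 531, 58]) cube([74, 24, 1255]);
translate([961, 531, 58]) cube([74, 24, 1255]);
translate([1116, 531, 58]) cube([74, 24, 1255]);
translate([1271, 531, 58]) cube([74, 24, 1255]);
translate([1426, 531, 58]) cube([74, 24, 1255]);
translate([1581, 531, 58]) cube([74, 24, 1255]);
translate([1736, 531, 58]) cube([74, 24, 1255]);
translate([1891, 531, 58]) cube([74, 24, 1255]);
translate([2046, 531, 58]) cube([74, 24, 1255]);
translate([2201, 531, 58]) cube([74, 24, 1255]);
translate([2356, 531, 58]) cube([74, 24, 1255]);
translate([2511, 531, 58]) cube([74, 24, 1255]);
translate([2666, 531, 58]) cube([74, 24, 1255]);


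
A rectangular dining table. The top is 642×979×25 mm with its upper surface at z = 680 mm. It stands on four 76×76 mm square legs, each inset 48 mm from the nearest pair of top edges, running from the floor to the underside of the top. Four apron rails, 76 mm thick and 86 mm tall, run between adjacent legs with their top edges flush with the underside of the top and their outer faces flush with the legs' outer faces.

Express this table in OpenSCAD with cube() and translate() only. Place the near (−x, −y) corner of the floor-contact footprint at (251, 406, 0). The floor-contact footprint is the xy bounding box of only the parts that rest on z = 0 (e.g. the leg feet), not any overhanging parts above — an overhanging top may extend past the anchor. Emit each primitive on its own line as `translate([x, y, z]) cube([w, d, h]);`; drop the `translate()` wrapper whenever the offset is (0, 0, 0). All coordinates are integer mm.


translate([203, 358, 655]) cube([642, 979, 25]);
translate([251, 406, 0]) cube([76, 76, 655]);
translate([721, 406, 0]) cube([76, 76, 655]);
translate([251, 1213, 0]) cube([76, 76, 655]);
translate([721, 1213, 0]) cube([76, 76, 655]);
translate([327, 406, 569]) cube([394, 76, 86]);
translate([327, 1213, 569]) cube([394, 76, 86]);
translate([251, 482, 569]) cube([76, 731, 86]);
translate([721, 482, 569]) cube([76, 731, 86]);


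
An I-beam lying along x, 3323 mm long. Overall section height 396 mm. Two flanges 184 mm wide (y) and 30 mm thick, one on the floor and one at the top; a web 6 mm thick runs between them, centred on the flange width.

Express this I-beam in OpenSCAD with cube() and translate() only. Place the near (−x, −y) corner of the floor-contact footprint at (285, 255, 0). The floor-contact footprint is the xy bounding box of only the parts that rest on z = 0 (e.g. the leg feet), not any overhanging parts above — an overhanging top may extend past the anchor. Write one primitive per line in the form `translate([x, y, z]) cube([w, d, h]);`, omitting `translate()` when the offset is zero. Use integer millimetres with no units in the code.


translate([285, 255, 0]) cube([3323, 184, 30]);
translate([285, 344, 30]) cube([3323, 6, 336]);
translate([285, 255, 366]) cube([3323, 184, 30]);


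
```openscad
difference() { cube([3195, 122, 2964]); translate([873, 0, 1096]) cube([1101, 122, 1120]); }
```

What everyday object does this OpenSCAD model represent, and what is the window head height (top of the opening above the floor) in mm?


A wall with a window opening. The window head height is 2216 mm.

A wall with a rectangular opening subtracted — a window. Sill at z = 1096, opening 1120 mm tall, so the head is at 1096 + 1120 = 2216 mm.


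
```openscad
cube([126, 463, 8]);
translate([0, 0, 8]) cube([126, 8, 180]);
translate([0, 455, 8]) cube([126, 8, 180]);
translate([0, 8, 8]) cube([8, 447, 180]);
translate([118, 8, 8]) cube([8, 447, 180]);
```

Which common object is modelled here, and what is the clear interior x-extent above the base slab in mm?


An open box. The internal width is 110 mm.

A 126×463 base slab with four walls standing on it — an open box. The base is 126 mm wide and the walls are 8 mm thick, so the internal width is 126 − 2 × 8 = 110 mm.


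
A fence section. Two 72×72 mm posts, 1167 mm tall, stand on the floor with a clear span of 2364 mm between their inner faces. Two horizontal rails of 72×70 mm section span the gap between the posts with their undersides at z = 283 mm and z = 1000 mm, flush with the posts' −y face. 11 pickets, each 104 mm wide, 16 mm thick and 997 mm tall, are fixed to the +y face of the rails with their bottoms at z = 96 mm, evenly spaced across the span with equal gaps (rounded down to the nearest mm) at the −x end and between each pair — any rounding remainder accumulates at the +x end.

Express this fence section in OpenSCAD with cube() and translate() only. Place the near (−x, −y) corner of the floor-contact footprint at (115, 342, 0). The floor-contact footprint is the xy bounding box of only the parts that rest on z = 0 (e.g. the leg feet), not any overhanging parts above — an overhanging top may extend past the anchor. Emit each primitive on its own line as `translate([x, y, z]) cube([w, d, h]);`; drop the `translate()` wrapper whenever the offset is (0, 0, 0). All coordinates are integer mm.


translate([115, 342, 0]) cube([72, 72, 1167]);
translate([2551, 342, 0]) cube([72, 72, 1167]);
translate([187, 342, 283]) cube([2364, 72, 70]);
translate([187, 342, 1000]) cube([2364, 72, 70]);
translate([288, 414, 96]) cube([104, 16, 997]);
translate([493, 414, 96]) cube([104, 16, 997]);
translate([698, 414, 96]) cube([104, 16, 997]);
translate([903, 414, 96]) cube([104, 16, 997]);
translate([1108, 414, 96]) cube([104, 16, 997]);
translate([1313, 414, 96]) cube([104, 16, 997]);
translate([1518, 414, 96]) cube([104, 16, 997]);
translate([1723, 414, 96]) cube([104, 16, 997]);
translate([1928, 414, 96]) cube([104, 16, 997]);
translate([2133, 414, 96]) cube([104, 16, 997]);
translate([2338, 414, 96]) cube([104, 16, 997]);


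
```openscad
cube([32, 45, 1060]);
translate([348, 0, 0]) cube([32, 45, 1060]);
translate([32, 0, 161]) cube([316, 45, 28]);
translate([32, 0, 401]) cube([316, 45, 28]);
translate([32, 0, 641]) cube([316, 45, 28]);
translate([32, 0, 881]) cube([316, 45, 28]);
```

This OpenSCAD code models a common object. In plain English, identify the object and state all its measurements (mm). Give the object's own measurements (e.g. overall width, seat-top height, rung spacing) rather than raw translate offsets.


A straight ladder. Two 32×45 mm vertical rails, 1060 mm tall, stand 380 mm apart (outside-to-outside) with their front faces coplanar on the −y side. 4 rungs, each 45 mm deep and 28 mm tall, span between the inner faces of the rails, front faces flush with the rails. The lowest rung's underside is at z = 161 mm and rungs are spaced 240 mm apart (underside to underside).


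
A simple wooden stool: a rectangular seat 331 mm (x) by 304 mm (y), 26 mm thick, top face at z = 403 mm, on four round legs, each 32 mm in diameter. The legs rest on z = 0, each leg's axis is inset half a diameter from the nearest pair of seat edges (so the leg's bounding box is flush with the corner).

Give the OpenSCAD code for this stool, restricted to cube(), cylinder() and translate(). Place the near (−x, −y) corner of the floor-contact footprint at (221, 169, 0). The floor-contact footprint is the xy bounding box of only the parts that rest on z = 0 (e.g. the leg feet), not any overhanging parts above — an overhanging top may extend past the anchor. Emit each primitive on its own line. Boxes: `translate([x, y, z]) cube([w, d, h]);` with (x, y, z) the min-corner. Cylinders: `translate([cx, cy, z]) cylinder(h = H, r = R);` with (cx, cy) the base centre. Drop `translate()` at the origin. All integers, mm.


// leg_h = 403 - 26 = 377
translate([221, 169, 377]) cube([331, 304, 26]);
translate([237, 185, 0]) cylinder(h = 377, r = 16);
translate([536, 185, 0]) cylinder(h = 377, r = 16);
translate([237, 457, 0]) cylinder(h = 377, r = 16);
translate([536, 457, 0]) cylinder(h = 377, r = 16);


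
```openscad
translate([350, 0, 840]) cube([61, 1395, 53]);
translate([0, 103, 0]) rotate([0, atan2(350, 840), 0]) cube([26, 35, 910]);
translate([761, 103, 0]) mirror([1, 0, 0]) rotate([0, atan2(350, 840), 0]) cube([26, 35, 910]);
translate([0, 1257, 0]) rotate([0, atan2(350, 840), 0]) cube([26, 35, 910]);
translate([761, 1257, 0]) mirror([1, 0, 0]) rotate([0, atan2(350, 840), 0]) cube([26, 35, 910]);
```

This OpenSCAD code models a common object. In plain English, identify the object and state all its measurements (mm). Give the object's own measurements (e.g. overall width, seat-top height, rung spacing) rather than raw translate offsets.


A sawhorse. A 61×1395×53 mm beam (x, y, z) sits on two A-frame leg pairs. Each pair is two raked legs of 26×35 mm section (35 mm along y) splaying symmetrically in x. Each leg rises 840 mm vertically over 350 mm of horizontal reach and is 910 mm long along its own axis. Every leg's outer bottom edge rests on the floor and its outer top edge meets a bottom edge of the beam — the left legs (tilting toward +x) meet the beam's −x bottom edge, the right legs (their mirror images, tilting toward −x) meet its +x bottom edge — so the leg tops tuck under the beam, the beam's underside is 840 mm above the floor, and the feet are 761 mm apart outside-to-outside with the beam centred between them. The two leg pairs are set in 103 mm from either end of the beam.


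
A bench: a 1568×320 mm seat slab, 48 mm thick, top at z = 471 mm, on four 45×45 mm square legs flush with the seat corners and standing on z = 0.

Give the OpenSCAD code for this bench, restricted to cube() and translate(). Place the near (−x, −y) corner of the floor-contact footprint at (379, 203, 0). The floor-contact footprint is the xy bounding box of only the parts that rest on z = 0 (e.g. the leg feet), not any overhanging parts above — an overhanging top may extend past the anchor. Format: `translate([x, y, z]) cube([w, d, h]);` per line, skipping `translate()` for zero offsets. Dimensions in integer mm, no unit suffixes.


translate([379, 203, 423]) cube([1568, 320, 48]);
translate([379, 203, 0]) cube([45, 45, 423]);
translate([379, 478, 0]) cube([45, 45, 423]);
translate([1902, 203, 0]) cube([45, 45, 423]);
translate([1902, 478, 0]) cube([45, 45, 423]);


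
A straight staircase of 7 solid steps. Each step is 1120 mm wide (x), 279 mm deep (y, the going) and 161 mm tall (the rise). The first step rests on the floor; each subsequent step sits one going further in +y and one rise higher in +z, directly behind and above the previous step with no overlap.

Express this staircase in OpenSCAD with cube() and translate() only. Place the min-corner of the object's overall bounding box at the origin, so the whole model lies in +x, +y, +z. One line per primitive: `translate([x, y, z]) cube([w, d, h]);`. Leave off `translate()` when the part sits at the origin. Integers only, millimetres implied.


cube([1120, 279, 161]);
translate([0, 279, 161]) cube([1120, 279, 161]);
translate([0, 558, 322]) cube([1120, 279, 161]);
translate([0, 837, 483]) cube([1120, 279, 161]);
translate([0, 1116, 644]) cube([1120, 279, 161]);
translate([0, 1395, 805]) cube([1120, 279, 161]);
translate([0, 1674, 966]) cube([1120, 279, 161]);


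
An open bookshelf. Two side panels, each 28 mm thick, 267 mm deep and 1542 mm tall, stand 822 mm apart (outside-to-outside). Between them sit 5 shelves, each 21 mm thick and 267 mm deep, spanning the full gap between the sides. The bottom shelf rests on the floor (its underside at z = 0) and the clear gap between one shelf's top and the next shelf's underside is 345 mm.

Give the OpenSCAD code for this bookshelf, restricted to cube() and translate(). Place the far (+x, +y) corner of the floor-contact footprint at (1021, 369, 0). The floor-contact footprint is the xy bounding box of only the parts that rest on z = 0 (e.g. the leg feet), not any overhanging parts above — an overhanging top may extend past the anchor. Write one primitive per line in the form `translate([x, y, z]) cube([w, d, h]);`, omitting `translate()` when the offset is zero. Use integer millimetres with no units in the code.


translate([199, 102, 0]) cube([28, 267, 1542]);
translate([993, 102, 0]) cube([28, 267, 1542]);
translate([227, 102, 0]) cube([766, 267, 21]);
translate([227, 102, 366]) cube([766, 267, 21]);
translate([227, 102, 732]) cube([766, 267, 21]);
translate([227, 102, 1098]) cube([766, 267, 21]);
translate([227, 102, 1464]) cube([766, 267, 21]);


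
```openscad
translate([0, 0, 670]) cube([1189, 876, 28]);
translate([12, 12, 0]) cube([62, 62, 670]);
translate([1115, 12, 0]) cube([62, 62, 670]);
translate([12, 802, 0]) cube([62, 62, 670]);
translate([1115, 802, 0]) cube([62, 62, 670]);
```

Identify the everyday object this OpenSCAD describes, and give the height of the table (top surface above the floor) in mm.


A table. The table height is 698 mm.

A 1189×876×28 slab sits at z = 670 on four 62 mm square posts — a table. The top surface is at 670 + 28 = 698 mm.


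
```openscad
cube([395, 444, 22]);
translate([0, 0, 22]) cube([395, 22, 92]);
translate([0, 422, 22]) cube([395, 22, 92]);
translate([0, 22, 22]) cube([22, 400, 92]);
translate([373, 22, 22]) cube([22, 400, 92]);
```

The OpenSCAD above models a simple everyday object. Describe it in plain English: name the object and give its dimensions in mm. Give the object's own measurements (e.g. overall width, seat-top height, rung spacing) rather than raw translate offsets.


An open-topped rectangular box: outside dimensions 395×444×114 mm, with a uniform wall and base thickness of 22 mm. The base is a full 395×444 slab on the floor; four walls sit on top of the base. The front and back walls (the −y and +y sides) span the full width; the two side walls fit between them.


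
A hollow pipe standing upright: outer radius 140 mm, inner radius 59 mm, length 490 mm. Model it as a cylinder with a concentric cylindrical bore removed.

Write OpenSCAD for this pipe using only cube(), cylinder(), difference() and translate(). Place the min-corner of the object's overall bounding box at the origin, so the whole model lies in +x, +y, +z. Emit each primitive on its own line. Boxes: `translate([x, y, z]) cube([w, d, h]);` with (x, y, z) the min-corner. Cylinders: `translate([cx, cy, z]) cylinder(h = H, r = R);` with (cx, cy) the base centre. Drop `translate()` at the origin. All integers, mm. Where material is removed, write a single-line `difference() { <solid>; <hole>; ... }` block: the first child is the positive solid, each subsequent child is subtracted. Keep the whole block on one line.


difference() { translate([140, 140, 0]) cylinder(h = 490, r = 140); translate([140, 140, 0]) cylinder(h = 490, r = 59); }


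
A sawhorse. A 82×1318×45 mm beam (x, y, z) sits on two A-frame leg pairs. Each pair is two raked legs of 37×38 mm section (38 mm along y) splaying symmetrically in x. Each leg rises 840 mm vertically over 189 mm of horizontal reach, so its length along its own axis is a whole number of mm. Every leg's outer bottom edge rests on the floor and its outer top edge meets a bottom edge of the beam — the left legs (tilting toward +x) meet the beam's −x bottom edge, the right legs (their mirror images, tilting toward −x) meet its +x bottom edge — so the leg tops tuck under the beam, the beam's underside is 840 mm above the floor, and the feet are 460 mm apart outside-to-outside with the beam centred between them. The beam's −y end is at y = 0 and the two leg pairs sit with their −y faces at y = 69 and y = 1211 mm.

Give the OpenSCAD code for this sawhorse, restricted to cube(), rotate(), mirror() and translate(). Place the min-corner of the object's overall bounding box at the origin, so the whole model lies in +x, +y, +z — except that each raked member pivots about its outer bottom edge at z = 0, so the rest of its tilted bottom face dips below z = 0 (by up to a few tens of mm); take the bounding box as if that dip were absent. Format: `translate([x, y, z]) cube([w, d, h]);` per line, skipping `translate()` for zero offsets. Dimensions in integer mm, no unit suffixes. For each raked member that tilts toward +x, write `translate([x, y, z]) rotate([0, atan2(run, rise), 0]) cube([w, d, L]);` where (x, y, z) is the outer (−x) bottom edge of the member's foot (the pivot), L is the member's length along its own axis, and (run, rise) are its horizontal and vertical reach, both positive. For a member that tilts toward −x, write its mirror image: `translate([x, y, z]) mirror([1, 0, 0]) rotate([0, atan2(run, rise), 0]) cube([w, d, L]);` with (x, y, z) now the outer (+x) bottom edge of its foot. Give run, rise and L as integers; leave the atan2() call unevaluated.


translate([189, 0, 840]) cube([82, 1318, 45]);
translate([0, 69, 0]) rotate([0, atan2(189, 840), 0]) cube([37, 38, 861]);
translate([460, 69, 0]) mirror([1, 0, 0]) rotate([0, atan2(189, 840), 0]) cube([37, 38, 861]);
translate([0, 1211, 0]) rotate([0, atan2(189, 840), 0]) cube([37, 38, 861]);
translate([460, 1211, 0]) mirror([1, 0, 0]) rotate([0, atan2(189, 840), 0]) cube([37, 38, 861]);


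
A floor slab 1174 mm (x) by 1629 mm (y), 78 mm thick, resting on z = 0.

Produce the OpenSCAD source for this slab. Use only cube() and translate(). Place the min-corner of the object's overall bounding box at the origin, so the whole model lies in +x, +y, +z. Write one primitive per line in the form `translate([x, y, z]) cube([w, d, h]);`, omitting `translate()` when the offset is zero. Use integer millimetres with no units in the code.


cube([1174, 1629, 78]);


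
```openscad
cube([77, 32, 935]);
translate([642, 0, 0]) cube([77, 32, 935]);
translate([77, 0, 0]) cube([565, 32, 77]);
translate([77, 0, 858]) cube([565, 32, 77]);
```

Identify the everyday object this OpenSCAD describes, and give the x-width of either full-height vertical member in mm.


A picture frame. The border width is 77 mm.

Four thin pieces enclosing a rectangular opening — a picture frame. The two full-height stiles are 935 mm tall; the top rail sits at z = 858 and is 77 mm tall, so the border above the opening is 935 − 858 = 77 mm, matching the stile x-width.


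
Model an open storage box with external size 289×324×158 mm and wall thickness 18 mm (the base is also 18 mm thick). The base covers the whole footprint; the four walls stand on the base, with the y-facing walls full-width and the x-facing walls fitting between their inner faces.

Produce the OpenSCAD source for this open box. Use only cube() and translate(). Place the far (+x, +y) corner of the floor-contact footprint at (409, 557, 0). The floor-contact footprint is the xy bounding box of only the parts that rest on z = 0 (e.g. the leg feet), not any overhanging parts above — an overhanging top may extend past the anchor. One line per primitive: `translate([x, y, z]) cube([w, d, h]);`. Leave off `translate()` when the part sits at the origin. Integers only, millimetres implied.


translate([120, 233, 0]) cube([289, 324, 18]);
translate([120, 233, 18]) cube([289, 18, 140]);
translate([120, 539, 18]) cube([289, 18, 140]);
translate([120, 251, 18]) cube([18, 288, 140]);
translate([391, 251, 18]) cube([18, 288, 140]);


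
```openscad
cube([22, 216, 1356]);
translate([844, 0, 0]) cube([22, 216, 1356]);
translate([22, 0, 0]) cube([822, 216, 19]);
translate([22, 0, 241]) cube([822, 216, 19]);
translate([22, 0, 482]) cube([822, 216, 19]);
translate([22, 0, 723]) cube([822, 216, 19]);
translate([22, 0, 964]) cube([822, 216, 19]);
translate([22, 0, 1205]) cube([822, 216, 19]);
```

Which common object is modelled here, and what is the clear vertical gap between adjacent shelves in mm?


A bookshelf. The clear shelf gap is 222 mm.

Two tall side panels with 6 horizontal boards between them — a bookshelf. The first two shelf undersides are at z = 0 and z = 241; with shelf thickness 19, the clear gap is 241 − 0 − 19 = 222 mm.


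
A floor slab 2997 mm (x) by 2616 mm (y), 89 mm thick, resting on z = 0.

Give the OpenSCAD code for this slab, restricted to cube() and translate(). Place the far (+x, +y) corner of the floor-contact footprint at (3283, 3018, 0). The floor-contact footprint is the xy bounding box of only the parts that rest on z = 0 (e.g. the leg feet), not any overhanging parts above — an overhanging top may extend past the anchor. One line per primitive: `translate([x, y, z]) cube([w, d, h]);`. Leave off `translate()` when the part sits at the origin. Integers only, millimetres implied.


translate([286, 402, 0]) cube([2997, 2616, 89]);


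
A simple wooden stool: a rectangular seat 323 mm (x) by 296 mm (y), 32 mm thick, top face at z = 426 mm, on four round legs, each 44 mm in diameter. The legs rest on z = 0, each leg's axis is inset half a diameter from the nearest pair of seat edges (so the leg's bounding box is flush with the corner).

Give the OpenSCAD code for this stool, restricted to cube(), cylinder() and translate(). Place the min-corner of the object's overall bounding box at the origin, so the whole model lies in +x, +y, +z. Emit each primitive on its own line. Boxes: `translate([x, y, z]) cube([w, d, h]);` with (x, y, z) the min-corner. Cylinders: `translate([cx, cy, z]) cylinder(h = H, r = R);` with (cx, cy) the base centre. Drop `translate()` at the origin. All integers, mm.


translate([0, 0, 394]) cube([323, 296, 32]);
translate([22, 22, 0]) cylinder(h = 394, r = 22);
translate([301, 22, 0]) cylinder(h = 394, r = 22);
translate([22, 274, 0]) cylinder(h = 394, r = 22);
translate([301, 274, 0]) cylinder(h = 394, r = 22);


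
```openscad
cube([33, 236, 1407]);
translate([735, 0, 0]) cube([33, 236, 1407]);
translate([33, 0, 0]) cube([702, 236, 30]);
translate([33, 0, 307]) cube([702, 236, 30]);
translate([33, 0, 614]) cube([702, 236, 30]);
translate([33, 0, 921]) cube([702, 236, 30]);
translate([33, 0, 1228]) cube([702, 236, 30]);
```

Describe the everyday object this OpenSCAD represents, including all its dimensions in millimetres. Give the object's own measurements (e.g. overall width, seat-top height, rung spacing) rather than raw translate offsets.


An open bookshelf. Two side panels, each 33 mm thick, 236 mm deep and 1407 mm tall, stand 768 mm apart (outside-to-outside). Between them sit 5 shelves, each 30 mm thick and 236 mm deep, spanning the full gap between the sides. The bottom shelf rests on the floor (its underside at z = 0) and the clear gap between one shelf's top and the next shelf's underside is 277 mm.


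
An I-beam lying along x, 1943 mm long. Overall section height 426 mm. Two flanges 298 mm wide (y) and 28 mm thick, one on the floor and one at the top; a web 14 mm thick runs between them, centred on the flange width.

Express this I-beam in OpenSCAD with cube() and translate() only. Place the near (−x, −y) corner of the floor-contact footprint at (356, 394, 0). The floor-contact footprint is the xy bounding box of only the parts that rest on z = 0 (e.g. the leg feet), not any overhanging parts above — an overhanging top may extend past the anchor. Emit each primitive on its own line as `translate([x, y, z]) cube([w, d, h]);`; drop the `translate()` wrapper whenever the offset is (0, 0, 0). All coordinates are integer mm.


translate([356, 394, 0]) cube([1943, 298, 28]);
translate([356, 536, 28]) cube([1943, 14, 370]);
translate([356, 394, 398]) cube([1943, 298, 28]);
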